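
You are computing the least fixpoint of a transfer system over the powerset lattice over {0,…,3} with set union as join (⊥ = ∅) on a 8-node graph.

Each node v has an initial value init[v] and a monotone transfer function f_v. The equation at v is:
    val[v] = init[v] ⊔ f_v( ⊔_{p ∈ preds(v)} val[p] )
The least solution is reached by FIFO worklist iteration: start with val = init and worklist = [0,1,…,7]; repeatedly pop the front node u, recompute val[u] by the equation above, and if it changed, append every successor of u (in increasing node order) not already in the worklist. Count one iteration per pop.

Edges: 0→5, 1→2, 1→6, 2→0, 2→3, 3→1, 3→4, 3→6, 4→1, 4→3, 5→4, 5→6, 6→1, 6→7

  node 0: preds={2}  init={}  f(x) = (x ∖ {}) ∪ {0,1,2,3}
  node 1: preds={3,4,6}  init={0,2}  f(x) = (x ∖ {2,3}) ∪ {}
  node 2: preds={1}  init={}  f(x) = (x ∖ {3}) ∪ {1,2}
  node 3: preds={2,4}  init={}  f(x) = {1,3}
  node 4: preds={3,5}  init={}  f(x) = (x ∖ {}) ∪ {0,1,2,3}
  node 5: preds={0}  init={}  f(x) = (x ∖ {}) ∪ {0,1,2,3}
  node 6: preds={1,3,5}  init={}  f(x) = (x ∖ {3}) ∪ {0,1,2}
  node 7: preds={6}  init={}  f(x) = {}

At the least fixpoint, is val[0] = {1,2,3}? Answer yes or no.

Worklist (14 pops):
  #1 pop 0: in={} → {0,1,2,3} (was {}); enqueue []
  #2 pop 1: in={} → {0,2} (no change)
  #3 pop 2: in={0,2} → {0,1,2} (was {}); enqueue [0]
  #4 pop 3: in={0,1,2} → {1,3} (was {}); enqueue [1]
  #5 pop 4: in={1,3} → {0,1,2,3} (was {}); enqueue [3]
  #6 pop 5: in={0,1,2,3} → {0,1,2,3} (was {}); enqueue [4]
  #7 pop 6: in={0,1,2,3} → {0,1,2} (was {}); enqueue []
  #8 pop 7: in={0,1,2} → {} (no change)
  #9 pop 0: in={0,1,2} → {0,1,2,3} (no change)
  #10 pop 1: in={0,1,2,3} → {0,1,2} (was {0,2}); enqueue [2,6]
  #11 pop 3: in={0,1,2,3} → {1,3} (no change)
  #12 pop 4: in={0,1,2,3} → {0,1,2,3} (no change)
  #13 pop 2: in={0,1,2} → {0,1,2} (no change)
  #14 pop 6: in={0,1,2,3} → {0,1,2} (no change)

Fixpoint:
  val[0] = {0,1,2,3}
  val[1] = {0,1,2}
  val[2] = {0,1,2}
  val[3] = {1,3}
  val[4] = {0,1,2,3}
  val[5] = {0,1,2,3}
  val[6] = {0,1,2}
  val[7] = {}

no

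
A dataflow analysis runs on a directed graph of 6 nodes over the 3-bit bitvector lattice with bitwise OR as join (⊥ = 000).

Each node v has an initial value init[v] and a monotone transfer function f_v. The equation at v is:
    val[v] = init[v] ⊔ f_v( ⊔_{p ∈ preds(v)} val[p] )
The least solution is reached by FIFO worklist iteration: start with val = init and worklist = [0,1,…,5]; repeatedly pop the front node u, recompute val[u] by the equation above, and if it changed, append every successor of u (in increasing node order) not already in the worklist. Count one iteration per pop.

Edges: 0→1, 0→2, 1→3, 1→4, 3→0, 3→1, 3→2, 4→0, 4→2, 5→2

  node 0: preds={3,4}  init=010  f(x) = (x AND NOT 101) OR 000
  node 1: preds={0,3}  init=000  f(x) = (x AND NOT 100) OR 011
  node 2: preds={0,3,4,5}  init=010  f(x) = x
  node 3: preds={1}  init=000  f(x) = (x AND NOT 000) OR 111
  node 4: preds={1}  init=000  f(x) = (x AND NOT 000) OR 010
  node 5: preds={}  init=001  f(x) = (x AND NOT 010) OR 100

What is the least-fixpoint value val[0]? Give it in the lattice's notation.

Trace (9 dequeues):
  [1] u=0 | in 000 | out 010 | ==
  [2] u=1 | in 010 | out 011 | prev 000 | push {}
  [3] u=2 | in 011 | out 011 | prev 010 | push {}
  [4] u=3 | in 011 | out 111 | prev 000 | push {0,1,2}
  [5] u=4 | in 011 | out 011 | prev 000 | push {}
  [6] u=5 | in 000 | out 101 | prev 001 | push {}
  [7] u=0 | in 111 | out 010 | ==
  [8] u=1 | in 111 | out 011 | ==
  [9] u=2 | in 111 | out 111 | prev 011 | push {}

Converged values:
  [0] 010
  [1] 011
  [2] 111
  [3] 111
  [4] 011
  [5] 101

010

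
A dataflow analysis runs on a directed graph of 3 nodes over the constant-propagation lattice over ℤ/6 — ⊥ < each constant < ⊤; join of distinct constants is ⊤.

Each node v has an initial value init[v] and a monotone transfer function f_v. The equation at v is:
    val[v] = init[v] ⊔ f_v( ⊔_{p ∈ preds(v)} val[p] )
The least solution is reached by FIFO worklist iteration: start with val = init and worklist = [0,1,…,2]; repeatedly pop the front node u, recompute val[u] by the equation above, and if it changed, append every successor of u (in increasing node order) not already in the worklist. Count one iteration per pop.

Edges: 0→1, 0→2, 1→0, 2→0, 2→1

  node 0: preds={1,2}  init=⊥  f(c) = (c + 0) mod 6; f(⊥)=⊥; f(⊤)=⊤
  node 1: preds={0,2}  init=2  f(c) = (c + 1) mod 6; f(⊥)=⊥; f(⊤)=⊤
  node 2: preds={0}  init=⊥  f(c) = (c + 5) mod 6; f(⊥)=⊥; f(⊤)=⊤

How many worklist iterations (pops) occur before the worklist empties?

Iteration log — 8 steps:
  step 1. node 0  ⊔preds=2  new=2  old=⊥  +wl: 
  step 2. node 1  ⊔preds=2  new=⊤  old=2  +wl: 0
  step 3. node 2  ⊔preds=2  new=1  old=⊥  +wl: 1
  step 4. node 0  ⊔preds=⊤  new=⊤  old=2  +wl: 2
  step 5. node 1  ⊔preds=⊤  new=⊤  stable
  step 6. node 2  ⊔preds=⊤  new=⊤  old=1  +wl: 0,1
  step 7. node 0  ⊔preds=⊤  new=⊤  stable
  step 8. node 1  ⊔preds=⊤  new=⊤  stable

Least fixpoint reached:
  node 0: ⊤
  node 1: ⊤
  node 2: ⊤

8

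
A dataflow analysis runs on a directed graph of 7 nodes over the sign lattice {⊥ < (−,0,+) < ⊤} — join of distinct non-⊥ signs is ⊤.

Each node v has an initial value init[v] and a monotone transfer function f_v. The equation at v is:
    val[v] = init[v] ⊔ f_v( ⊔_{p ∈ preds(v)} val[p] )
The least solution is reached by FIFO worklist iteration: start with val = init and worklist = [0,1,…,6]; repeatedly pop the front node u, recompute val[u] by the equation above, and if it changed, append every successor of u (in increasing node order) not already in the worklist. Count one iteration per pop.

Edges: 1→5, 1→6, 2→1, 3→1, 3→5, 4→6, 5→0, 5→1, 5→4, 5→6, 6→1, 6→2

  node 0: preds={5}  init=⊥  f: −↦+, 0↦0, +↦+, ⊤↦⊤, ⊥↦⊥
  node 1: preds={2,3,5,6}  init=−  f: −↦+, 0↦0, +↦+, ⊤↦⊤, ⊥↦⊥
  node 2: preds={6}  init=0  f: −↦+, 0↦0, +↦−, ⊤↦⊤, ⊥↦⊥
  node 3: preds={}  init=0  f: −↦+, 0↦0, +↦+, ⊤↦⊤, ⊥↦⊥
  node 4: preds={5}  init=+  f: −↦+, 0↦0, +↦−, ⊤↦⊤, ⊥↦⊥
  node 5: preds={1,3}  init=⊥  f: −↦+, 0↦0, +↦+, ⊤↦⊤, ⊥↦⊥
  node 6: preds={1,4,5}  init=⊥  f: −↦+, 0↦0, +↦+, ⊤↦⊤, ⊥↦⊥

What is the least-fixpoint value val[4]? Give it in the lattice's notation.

Iteration log — 13 steps:
  step 1. node 0  ⊔preds=⊥  new=⊥  stable
  step 2. node 1  ⊔preds=0  new=⊤  old=−  +wl: 
  step 3. node 2  ⊔preds=⊥  new=0  stable
  step 4. node 3  ⊔preds=⊥  new=0  stable
  step 5. node 4  ⊔preds=⊥  new=+  stable
  step 6. node 5  ⊔preds=⊤  new=⊤  old=⊥  +wl: 0,1,4
  step 7. node 6  ⊔preds=⊤  new=⊤  old=⊥  +wl: 2
  step 8. node 0  ⊔preds=⊤  new=⊤  old=⊥  +wl: 
  step 9. node 1  ⊔preds=⊤  new=⊤  stable
  step 10. node 4  ⊔preds=⊤  new=⊤  old=+  +wl: 6
  step 11. node 2  ⊔preds=⊤  new=⊤  old=0  +wl: 1
  step 12. node 6  ⊔preds=⊤  new=⊤  stable
  step 13. node 1  ⊔preds=⊤  new=⊤  stable

Least fixpoint reached:
  node 0: ⊤
  node 1: ⊤
  node 2: ⊤
  node 3: 0
  node 4: ⊤
  node 5: ⊤
  node 6: ⊤

⊤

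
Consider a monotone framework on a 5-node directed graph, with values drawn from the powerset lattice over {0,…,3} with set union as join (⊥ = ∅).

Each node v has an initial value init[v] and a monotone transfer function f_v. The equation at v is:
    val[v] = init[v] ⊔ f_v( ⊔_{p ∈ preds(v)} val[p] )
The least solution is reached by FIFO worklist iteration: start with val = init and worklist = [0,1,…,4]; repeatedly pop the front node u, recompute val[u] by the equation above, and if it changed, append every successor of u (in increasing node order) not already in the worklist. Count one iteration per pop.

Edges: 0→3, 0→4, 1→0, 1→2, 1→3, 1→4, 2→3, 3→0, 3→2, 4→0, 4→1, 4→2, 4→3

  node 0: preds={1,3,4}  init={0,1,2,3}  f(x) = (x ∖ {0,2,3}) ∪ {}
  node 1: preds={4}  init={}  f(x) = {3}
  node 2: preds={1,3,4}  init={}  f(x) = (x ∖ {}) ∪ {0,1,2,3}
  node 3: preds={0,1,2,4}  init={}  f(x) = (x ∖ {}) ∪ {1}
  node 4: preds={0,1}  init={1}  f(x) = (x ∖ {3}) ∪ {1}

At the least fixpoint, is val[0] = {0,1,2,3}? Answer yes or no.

Trace (9 dequeues):
  [1] u=0 | in {1} | out {0,1,2,3} | ==
  [2] u=1 | in {1} | out {3} | prev {} | push {0}
  [3] u=2 | in {1,3} | out {0,1,2,3} | prev {} | push {}
  [4] u=3 | in {0,1,2,3} | out {0,1,2,3} | prev {} | push {2}
  [5] u=4 | in {0,1,2,3} | out {0,1,2} | prev {1} | push {1,3}
  [6] u=0 | in {0,1,2,3} | out {0,1,2,3} | ==
  [7] u=2 | in {0,1,2,3} | out {0,1,2,3} | ==
  [8] u=1 | in {0,1,2} | out {3} | ==
  [9] u=3 | in {0,1,2,3} | out {0,1,2,3} | ==

Converged values:
  [0] {0,1,2,3}
  [1] {3}
  [2] {0,1,2,3}
  [3] {0,1,2,3}
  [4] {0,1,2}

yes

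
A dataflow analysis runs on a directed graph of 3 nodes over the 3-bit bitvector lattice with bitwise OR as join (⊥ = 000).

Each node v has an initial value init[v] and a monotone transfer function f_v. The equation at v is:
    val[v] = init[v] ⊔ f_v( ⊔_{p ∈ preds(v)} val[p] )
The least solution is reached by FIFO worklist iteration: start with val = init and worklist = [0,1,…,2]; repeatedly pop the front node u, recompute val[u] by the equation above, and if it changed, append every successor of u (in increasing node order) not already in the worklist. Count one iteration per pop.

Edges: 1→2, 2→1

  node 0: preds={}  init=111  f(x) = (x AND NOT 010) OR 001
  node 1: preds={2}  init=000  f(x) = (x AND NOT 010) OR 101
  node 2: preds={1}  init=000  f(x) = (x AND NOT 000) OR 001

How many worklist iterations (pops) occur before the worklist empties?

4

Trace (4 dequeues):
  [1] u=0 | in 000 | out 111 | ==
  [2] u=1 | in 000 | out 101 | prev 000 | push {}
  [3] u=2 | in 101 | out 101 | prev 000 | push {1}
  [4] u=1 | in 101 | out 101 | ==

Converged values:
  [0] 111
  [1] 101
  [2] 101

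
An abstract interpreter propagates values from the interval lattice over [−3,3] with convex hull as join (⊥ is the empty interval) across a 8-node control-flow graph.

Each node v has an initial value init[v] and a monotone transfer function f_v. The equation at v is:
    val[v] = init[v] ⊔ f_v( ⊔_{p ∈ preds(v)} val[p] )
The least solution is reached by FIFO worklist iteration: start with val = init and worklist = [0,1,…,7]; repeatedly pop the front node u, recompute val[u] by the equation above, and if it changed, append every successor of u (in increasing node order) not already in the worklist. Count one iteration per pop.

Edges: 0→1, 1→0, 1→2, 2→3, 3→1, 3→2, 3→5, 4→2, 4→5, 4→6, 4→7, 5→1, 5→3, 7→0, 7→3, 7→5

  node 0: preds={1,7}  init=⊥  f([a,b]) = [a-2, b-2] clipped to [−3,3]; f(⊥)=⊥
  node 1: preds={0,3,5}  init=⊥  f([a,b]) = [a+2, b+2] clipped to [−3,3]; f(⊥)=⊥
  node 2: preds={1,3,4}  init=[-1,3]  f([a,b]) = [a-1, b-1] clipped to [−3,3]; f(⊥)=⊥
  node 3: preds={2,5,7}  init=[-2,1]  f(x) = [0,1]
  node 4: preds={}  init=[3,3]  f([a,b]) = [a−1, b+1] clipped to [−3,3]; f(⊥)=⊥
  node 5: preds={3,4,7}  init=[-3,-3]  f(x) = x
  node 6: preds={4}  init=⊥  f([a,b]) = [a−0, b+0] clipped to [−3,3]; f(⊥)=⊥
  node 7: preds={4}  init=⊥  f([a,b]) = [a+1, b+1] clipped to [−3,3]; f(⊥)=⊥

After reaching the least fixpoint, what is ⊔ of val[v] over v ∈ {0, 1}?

Worklist (12 pops):
  #1 pop 0: in=⊥ → ⊥ (no change)
  #2 pop 1: in=[-3,1] → [-1,3] (was ⊥); enqueue [0]
  #3 pop 2: in=[-2,3] → [-3,3] (was [-1,3]); enqueue []
  #4 pop 3: in=[-3,3] → [-2,1] (no change)
  #5 pop 4: in=⊥ → [3,3] (no change)
  #6 pop 5: in=[-2,3] → [-3,3] (was [-3,-3]); enqueue [1,3]
  #7 pop 6: in=[3,3] → [3,3] (was ⊥); enqueue []
  #8 pop 7: in=[3,3] → [3,3] (was ⊥); enqueue [5]
  #9 pop 0: in=[-1,3] → [-3,1] (was ⊥); enqueue []
  #10 pop 1: in=[-3,3] → [-1,3] (no change)
  #11 pop 3: in=[-3,3] → [-2,1] (no change)
  #12 pop 5: in=[-2,3] → [-3,3] (no change)

Fixpoint:
  val[0] = [-3,1]
  val[1] = [-1,3]
  val[2] = [-3,3]
  val[3] = [-2,1]
  val[4] = [3,3]
  val[5] = [-3,3]
  val[6] = [3,3]
  val[7] = [3,3]

[-3,3]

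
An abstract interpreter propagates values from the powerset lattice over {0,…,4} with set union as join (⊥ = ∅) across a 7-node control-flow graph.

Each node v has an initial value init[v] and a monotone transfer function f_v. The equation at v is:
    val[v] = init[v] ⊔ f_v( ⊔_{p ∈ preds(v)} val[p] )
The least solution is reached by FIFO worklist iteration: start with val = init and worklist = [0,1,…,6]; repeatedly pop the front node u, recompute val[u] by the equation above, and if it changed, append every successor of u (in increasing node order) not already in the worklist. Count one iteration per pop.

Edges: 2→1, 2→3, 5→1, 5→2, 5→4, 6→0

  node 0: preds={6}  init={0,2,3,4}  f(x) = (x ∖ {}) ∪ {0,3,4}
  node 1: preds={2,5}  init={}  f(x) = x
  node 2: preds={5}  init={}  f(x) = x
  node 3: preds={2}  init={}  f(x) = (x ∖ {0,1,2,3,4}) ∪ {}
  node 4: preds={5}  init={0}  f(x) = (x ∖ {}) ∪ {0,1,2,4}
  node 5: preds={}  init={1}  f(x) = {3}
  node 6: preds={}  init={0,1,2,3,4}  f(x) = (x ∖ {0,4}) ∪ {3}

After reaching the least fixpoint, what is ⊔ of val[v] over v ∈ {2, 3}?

{1,3}

Trace (12 dequeues):
  [1] u=0 | in {0,1,2,3,4} | out {0,1,2,3,4} | prev {0,2,3,4} | push {}
  [2] u=1 | in {1} | out {1} | prev {} | push {}
  [3] u=2 | in {1} | out {1} | prev {} | push {1}
  [4] u=3 | in {1} | out {} | ==
  [5] u=4 | in {1} | out {0,1,2,4} | prev {0} | push {}
  [6] u=5 | in {} | out {1,3} | prev {1} | push {2,4}
  [7] u=6 | in {} | out {0,1,2,3,4} | ==
  [8] u=1 | in {1,3} | out {1,3} | prev {1} | push {}
  [9] u=2 | in {1,3} | out {1,3} | prev {1} | push {1,3}
  [10] u=4 | in {1,3} | out {0,1,2,3,4} | prev {0,1,2,4} | push {}
  [11] u=1 | in {1,3} | out {1,3} | ==
  [12] u=3 | in {1,3} | out {} | ==

Converged values:
  [0] {0,1,2,3,4}
  [1] {1,3}
  [2] {1,3}
  [3] {}
  [4] {0,1,2,3,4}
  [5] {1,3}
  [6] {0,1,2,3,4}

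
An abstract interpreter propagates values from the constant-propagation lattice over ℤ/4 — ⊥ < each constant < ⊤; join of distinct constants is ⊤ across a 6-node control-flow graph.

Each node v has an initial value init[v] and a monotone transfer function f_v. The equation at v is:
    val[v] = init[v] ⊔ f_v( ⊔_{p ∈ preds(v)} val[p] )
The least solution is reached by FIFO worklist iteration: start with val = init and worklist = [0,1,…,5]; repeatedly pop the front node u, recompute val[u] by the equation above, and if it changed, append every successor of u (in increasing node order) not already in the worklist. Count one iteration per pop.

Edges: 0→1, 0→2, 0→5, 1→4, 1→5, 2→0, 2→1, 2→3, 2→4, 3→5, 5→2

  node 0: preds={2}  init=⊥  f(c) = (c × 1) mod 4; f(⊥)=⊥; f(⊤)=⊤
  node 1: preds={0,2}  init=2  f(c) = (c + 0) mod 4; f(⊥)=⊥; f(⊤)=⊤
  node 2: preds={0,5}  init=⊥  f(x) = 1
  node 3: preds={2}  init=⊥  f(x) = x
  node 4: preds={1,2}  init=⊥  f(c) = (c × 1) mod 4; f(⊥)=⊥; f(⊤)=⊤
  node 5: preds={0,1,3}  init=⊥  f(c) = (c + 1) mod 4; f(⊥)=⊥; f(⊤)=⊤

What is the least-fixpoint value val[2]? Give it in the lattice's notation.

Iteration log — 11 steps:
  step 1. node 0  ⊔preds=⊥  new=⊥  stable
  step 2. node 1  ⊔preds=⊥  new=2  stable
  step 3. node 2  ⊔preds=⊥  new=1  old=⊥  +wl: 0,1
  step 4. node 3  ⊔preds=1  new=1  old=⊥  +wl: 
  step 5. node 4  ⊔preds=⊤  new=⊤  old=⊥  +wl: 
  step 6. node 5  ⊔preds=⊤  new=⊤  old=⊥  +wl: 2
  step 7. node 0  ⊔preds=1  new=1  old=⊥  +wl: 5
  step 8. node 1  ⊔preds=1  new=⊤  old=2  +wl: 4
  step 9. node 2  ⊔preds=⊤  new=1  stable
  step 10. node 5  ⊔preds=⊤  new=⊤  stable
  step 11. node 4  ⊔preds=⊤  new=⊤  stable

Least fixpoint reached:
  node 0: 1
  node 1: ⊤
  node 2: 1
  node 3: 1
  node 4: ⊤
  node 5: ⊤

1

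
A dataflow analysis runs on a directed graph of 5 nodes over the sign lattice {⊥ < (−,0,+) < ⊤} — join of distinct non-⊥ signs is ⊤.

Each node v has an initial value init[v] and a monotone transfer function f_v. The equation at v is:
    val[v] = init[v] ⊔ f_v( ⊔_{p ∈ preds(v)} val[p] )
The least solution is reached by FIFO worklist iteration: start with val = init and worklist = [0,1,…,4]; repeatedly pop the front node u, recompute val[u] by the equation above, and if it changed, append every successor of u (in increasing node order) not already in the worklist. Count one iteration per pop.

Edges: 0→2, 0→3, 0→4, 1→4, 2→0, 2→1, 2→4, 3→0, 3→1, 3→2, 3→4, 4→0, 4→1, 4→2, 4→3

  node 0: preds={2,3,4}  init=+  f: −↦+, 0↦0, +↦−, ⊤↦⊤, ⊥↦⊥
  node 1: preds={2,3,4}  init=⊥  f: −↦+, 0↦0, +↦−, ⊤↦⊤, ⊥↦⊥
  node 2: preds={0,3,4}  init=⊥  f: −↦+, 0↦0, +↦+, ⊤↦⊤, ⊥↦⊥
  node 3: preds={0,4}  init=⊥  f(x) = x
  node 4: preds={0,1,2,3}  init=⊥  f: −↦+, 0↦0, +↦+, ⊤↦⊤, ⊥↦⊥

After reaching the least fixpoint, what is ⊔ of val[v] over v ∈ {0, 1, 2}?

⊤

Trace (15 dequeues):
  [1] u=0 | in ⊥ | out + | ==
  [2] u=1 | in ⊥ | out ⊥ | ==
  [3] u=2 | in + | out + | prev ⊥ | push {0,1}
  [4] u=3 | in + | out + | prev ⊥ | push {2}
  [5] u=4 | in + | out + | prev ⊥ | push {3}
  [6] u=0 | in + | out ⊤ | prev + | push {4}
  [7] u=1 | in + | out − | prev ⊥ | push {}
  [8] u=2 | in ⊤ | out ⊤ | prev + | push {0,1}
  [9] u=3 | in ⊤ | out ⊤ | prev + | push {2}
  [10] u=4 | in ⊤ | out ⊤ | prev + | push {3}
  [11] u=0 | in ⊤ | out ⊤ | ==
  [12] u=1 | in ⊤ | out ⊤ | prev − | push {4}
  [13] u=2 | in ⊤ | out ⊤ | ==
  [14] u=3 | in ⊤ | out ⊤ | ==
  [15] u=4 | in ⊤ | out ⊤ | ==

Converged values:
  [0] ⊤
  [1] ⊤
  [2] ⊤
  [3] ⊤
  [4] ⊤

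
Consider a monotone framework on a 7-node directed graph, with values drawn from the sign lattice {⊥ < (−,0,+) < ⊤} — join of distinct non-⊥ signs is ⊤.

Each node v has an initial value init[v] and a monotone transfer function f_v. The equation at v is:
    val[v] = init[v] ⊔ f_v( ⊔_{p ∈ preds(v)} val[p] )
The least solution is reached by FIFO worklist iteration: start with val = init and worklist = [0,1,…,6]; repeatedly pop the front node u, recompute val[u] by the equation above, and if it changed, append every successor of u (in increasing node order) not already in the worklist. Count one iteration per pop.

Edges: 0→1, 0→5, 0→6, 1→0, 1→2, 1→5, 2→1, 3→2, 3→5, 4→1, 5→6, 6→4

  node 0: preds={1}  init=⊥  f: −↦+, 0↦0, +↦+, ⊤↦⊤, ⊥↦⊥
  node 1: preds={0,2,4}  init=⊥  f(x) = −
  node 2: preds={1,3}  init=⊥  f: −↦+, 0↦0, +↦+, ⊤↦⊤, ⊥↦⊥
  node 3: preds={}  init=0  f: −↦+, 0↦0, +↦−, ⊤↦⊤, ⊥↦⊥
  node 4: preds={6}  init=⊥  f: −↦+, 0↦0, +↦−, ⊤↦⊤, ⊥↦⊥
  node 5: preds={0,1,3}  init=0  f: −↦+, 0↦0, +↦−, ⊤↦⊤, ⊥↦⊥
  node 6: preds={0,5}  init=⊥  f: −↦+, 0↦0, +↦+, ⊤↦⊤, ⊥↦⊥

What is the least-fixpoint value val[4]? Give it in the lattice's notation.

⊤

Trace (13 dequeues):
  [1] u=0 | in ⊥ | out ⊥ | ==
  [2] u=1 | in ⊥ | out − | prev ⊥ | push {0}
  [3] u=2 | in ⊤ | out ⊤ | prev ⊥ | push {1}
  [4] u=3 | in ⊥ | out 0 | ==
  [5] u=4 | in ⊥ | out ⊥ | ==
  [6] u=5 | in ⊤ | out ⊤ | prev 0 | push {}
  [7] u=6 | in ⊤ | out ⊤ | prev ⊥ | push {4}
  [8] u=0 | in − | out + | prev ⊥ | push {5,6}
  [9] u=1 | in ⊤ | out − | ==
  [10] u=4 | in ⊤ | out ⊤ | prev ⊥ | push {1}
  [11] u=5 | in ⊤ | out ⊤ | ==
  [12] u=6 | in ⊤ | out ⊤ | ==
  [13] u=1 | in ⊤ | out − | ==

Converged values:
  [0] +
  [1] −
  [2] ⊤
  [3] 0
  [4] ⊤
  [5] ⊤
  [6] ⊤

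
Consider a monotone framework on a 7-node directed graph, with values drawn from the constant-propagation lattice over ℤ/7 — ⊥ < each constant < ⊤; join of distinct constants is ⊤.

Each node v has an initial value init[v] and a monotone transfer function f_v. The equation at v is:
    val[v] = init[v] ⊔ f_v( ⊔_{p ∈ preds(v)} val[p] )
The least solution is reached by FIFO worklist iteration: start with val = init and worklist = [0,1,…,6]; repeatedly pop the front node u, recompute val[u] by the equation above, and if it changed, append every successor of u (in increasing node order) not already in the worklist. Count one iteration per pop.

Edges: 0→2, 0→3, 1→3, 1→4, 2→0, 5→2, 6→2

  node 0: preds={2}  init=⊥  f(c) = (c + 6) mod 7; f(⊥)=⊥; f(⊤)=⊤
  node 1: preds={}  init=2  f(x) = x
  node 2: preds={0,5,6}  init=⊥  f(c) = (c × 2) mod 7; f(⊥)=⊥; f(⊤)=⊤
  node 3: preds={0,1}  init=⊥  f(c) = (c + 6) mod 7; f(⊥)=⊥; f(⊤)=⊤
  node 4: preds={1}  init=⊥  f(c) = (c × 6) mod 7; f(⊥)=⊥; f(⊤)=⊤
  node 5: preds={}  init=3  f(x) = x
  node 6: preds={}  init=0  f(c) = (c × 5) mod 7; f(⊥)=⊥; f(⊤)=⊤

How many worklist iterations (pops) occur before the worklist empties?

Trace (10 dequeues):
  [1] u=0 | in ⊥ | out ⊥ | ==
  [2] u=1 | in ⊥ | out 2 | ==
  [3] u=2 | in ⊤ | out ⊤ | prev ⊥ | push {0}
  [4] u=3 | in 2 | out 1 | prev ⊥ | push {}
  [5] u=4 | in 2 | out 5 | prev ⊥ | push {}
  [6] u=5 | in ⊥ | out 3 | ==
  [7] u=6 | in ⊥ | out 0 | ==
  [8] u=0 | in ⊤ | out ⊤ | prev ⊥ | push {2,3}
  [9] u=2 | in ⊤ | out ⊤ | ==
  [10] u=3 | in ⊤ | out ⊤ | prev 1 | push {}

Converged values:
  [0] ⊤
  [1] 2
  [2] ⊤
  [3] ⊤
  [4] 5
  [5] 3
  [6] 0

10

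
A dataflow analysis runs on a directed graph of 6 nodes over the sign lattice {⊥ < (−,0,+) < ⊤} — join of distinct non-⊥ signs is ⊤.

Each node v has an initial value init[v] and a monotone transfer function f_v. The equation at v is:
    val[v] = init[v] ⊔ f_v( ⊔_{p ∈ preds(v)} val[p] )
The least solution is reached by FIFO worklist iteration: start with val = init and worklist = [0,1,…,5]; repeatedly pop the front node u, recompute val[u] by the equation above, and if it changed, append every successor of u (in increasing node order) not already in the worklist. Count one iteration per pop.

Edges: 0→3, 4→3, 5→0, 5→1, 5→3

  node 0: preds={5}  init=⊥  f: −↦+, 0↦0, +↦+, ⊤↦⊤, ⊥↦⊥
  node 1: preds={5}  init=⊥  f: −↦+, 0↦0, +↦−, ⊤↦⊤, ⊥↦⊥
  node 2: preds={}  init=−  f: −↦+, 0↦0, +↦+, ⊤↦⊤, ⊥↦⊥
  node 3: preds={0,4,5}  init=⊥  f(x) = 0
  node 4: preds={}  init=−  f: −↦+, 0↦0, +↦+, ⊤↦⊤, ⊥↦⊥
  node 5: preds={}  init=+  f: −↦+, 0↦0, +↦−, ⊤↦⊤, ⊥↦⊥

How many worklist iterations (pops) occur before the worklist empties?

6

Worklist (6 pops):
  #1 pop 0: in=+ → + (was ⊥); enqueue []
  #2 pop 1: in=+ → − (was ⊥); enqueue []
  #3 pop 2: in=⊥ → − (no change)
  #4 pop 3: in=⊤ → 0 (was ⊥); enqueue []
  #5 pop 4: in=⊥ → − (no change)
  #6 pop 5: in=⊥ → + (no change)

Fixpoint:
  val[0] = +
  val[1] = −
  val[2] = −
  val[3] = 0
  val[4] = −
  val[5] = +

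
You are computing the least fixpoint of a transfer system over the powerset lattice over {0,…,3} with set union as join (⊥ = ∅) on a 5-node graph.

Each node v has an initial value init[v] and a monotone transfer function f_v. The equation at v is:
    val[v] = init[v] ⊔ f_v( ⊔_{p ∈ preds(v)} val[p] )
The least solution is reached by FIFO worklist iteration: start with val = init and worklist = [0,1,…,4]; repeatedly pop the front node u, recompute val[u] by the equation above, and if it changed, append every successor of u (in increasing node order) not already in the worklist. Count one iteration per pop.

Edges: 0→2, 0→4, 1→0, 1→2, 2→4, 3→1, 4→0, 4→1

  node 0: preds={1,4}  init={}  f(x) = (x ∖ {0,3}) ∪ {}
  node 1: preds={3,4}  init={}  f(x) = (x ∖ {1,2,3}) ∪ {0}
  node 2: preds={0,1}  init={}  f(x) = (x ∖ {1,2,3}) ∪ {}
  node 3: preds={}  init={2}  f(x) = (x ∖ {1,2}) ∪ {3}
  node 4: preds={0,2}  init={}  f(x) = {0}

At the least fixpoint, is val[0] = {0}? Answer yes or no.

Iteration log — 7 steps:
  step 1. node 0  ⊔preds={}  new={}  stable
  step 2. node 1  ⊔preds={2}  new={0}  old={}  +wl: 0
  step 3. node 2  ⊔preds={0}  new={0}  old={}  +wl: 
  step 4. node 3  ⊔preds={}  new={2,3}  old={2}  +wl: 1
  step 5. node 4  ⊔preds={0}  new={0}  old={}  +wl: 
  step 6. node 0  ⊔preds={0}  new={}  stable
  step 7. node 1  ⊔preds={0,2,3}  new={0}  stable

Least fixpoint reached:
  node 0: {}
  node 1: {0}
  node 2: {0}
  node 3: {2,3}
  node 4: {0}

no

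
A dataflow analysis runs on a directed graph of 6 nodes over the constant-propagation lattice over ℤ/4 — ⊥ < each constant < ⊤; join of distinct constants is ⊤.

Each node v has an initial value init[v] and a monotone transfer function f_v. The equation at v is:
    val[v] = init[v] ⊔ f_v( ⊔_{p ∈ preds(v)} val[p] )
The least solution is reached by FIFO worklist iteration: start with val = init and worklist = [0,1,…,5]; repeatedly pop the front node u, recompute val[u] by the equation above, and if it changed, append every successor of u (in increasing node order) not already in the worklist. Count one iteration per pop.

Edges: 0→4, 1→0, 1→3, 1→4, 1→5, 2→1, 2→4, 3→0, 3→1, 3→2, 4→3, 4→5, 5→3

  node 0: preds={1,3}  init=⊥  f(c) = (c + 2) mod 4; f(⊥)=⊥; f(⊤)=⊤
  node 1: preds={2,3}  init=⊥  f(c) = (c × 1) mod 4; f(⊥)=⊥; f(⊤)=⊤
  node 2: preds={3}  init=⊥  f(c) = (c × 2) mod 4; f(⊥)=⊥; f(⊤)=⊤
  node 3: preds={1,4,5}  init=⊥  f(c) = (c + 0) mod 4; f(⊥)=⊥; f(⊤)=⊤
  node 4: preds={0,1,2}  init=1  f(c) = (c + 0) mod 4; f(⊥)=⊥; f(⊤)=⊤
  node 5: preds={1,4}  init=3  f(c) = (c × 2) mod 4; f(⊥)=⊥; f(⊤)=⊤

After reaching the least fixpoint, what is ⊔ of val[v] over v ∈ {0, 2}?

⊤

Worklist (15 pops):
  #1 pop 0: in=⊥ → ⊥ (no change)
  #2 pop 1: in=⊥ → ⊥ (no change)
  #3 pop 2: in=⊥ → ⊥ (no change)
  #4 pop 3: in=⊤ → ⊤ (was ⊥); enqueue [0,1,2]
  #5 pop 4: in=⊥ → 1 (no change)
  #6 pop 5: in=1 → ⊤ (was 3); enqueue [3]
  #7 pop 0: in=⊤ → ⊤ (was ⊥); enqueue [4]
  #8 pop 1: in=⊤ → ⊤ (was ⊥); enqueue [0,5]
  #9 pop 2: in=⊤ → ⊤ (was ⊥); enqueue [1]
  #10 pop 3: in=⊤ → ⊤ (no change)
  #11 pop 4: in=⊤ → ⊤ (was 1); enqueue [3]
  #12 pop 0: in=⊤ → ⊤ (no change)
  #13 pop 5: in=⊤ → ⊤ (no change)
  #14 pop 1: in=⊤ → ⊤ (no change)
  #15 pop 3: in=⊤ → ⊤ (no change)

Fixpoint:
  val[0] = ⊤
  val[1] = ⊤
  val[2] = ⊤
  val[3] = ⊤
  val[4] = ⊤
  val[5] = ⊤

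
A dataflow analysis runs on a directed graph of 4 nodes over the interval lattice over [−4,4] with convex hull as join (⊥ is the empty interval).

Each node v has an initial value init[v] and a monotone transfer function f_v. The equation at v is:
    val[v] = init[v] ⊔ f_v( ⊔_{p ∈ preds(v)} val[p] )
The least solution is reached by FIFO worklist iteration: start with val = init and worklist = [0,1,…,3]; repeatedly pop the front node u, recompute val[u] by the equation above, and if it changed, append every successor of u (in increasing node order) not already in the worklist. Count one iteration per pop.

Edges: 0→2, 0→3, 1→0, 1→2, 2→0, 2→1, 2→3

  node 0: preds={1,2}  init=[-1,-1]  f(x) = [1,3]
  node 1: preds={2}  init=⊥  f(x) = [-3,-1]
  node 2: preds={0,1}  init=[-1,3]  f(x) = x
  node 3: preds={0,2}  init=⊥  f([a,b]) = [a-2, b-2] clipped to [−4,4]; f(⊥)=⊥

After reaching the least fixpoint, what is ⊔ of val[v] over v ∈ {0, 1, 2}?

[-3,3]

Trace (6 dequeues):
  [1] u=0 | in [-1,3] | out [-1,3] | prev [-1,-1] | push {}
  [2] u=1 | in [-1,3] | out [-3,-1] | prev ⊥ | push {0}
  [3] u=2 | in [-3,3] | out [-3,3] | prev [-1,3] | push {1}
  [4] u=3 | in [-3,3] | out [-4,1] | prev ⊥ | push {}
  [5] u=0 | in [-3,3] | out [-1,3] | ==
  [6] u=1 | in [-3,3] | out [-3,-1] | ==

Converged values:
  [0] [-1,3]
  [1] [-3,-1]
  [2] [-3,3]
  [3] [-4,1]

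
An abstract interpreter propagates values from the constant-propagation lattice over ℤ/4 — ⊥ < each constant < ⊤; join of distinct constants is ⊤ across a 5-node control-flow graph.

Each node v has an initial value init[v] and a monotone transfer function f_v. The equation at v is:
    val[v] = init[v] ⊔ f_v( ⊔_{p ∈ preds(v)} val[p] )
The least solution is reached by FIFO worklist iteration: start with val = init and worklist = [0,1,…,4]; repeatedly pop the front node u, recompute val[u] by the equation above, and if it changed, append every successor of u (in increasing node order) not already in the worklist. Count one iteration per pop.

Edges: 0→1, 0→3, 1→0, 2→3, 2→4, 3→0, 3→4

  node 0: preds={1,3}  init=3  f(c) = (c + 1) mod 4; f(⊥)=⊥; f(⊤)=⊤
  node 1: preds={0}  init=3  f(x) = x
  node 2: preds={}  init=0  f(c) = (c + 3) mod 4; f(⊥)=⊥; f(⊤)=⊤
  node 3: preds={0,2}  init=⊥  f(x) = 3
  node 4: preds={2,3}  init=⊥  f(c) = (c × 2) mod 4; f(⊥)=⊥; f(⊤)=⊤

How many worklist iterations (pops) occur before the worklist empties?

6

Worklist (6 pops):
  #1 pop 0: in=3 → ⊤ (was 3); enqueue []
  #2 pop 1: in=⊤ → ⊤ (was 3); enqueue [0]
  #3 pop 2: in=⊥ → 0 (no change)
  #4 pop 3: in=⊤ → 3 (was ⊥); enqueue []
  #5 pop 4: in=⊤ → ⊤ (was ⊥); enqueue []
  #6 pop 0: in=⊤ → ⊤ (no change)

Fixpoint:
  val[0] = ⊤
  val[1] = ⊤
  val[2] = 0
  val[3] = 3
  val[4] = ⊤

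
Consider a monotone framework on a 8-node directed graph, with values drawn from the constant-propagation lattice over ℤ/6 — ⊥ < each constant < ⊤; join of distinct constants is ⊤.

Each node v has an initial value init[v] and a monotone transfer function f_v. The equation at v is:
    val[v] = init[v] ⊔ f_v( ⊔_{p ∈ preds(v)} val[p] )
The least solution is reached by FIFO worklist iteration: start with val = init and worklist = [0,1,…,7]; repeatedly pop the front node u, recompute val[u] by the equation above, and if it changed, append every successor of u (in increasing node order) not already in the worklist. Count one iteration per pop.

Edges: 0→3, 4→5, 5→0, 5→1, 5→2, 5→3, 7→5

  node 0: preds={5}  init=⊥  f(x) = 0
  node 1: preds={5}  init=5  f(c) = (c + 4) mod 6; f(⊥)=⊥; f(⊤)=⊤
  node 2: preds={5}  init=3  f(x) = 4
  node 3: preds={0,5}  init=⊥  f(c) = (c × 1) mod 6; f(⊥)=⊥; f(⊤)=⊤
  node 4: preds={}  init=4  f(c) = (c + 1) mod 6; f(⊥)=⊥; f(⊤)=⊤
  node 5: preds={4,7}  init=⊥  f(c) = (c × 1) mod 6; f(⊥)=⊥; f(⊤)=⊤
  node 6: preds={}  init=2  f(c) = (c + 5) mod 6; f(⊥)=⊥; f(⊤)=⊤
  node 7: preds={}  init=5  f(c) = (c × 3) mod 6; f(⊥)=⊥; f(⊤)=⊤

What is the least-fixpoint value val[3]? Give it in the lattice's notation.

⊤

Iteration log — 12 steps:
  step 1. node 0  ⊔preds=⊥  new=0  old=⊥  +wl: 
  step 2. node 1  ⊔preds=⊥  new=5  stable
  step 3. node 2  ⊔preds=⊥  new=⊤  old=3  +wl: 
  step 4. node 3  ⊔preds=0  new=0  old=⊥  +wl: 
  step 5. node 4  ⊔preds=⊥  new=4  stable
  step 6. node 5  ⊔preds=⊤  new=⊤  old=⊥  +wl: 0,1,2,3
  step 7. node 6  ⊔preds=⊥  new=2  stable
  step 8. node 7  ⊔preds=⊥  new=5  stable
  step 9. node 0  ⊔preds=⊤  new=0  stable
  step 10. node 1  ⊔preds=⊤  new=⊤  old=5  +wl: 
  step 11. node 2  ⊔preds=⊤  new=⊤  stable
  step 12. node 3  ⊔preds=⊤  new=⊤  old=0  +wl: 

Least fixpoint reached:
  node 0: 0
  node 1: ⊤
  node 2: ⊤
  node 3: ⊤
  node 4: 4
  node 5: ⊤
  node 6: 2
  node 7: 5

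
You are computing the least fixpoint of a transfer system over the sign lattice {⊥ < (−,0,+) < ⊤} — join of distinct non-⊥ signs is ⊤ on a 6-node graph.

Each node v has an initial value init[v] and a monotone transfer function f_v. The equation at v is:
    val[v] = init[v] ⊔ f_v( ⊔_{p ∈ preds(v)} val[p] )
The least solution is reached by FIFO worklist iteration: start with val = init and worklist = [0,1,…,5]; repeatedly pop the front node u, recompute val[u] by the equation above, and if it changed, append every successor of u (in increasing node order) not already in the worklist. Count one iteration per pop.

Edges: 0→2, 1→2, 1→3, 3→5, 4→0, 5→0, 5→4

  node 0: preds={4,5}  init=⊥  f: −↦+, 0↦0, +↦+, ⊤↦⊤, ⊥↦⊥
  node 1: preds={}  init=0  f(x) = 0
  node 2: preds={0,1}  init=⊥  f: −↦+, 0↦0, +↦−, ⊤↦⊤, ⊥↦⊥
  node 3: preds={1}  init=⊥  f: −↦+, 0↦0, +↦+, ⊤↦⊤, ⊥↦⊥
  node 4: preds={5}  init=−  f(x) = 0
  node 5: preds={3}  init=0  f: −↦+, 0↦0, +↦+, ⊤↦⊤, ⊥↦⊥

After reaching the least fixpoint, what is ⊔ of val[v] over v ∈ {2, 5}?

⊤

Iteration log — 7 steps:
  step 1. node 0  ⊔preds=⊤  new=⊤  old=⊥  +wl: 
  step 2. node 1  ⊔preds=⊥  new=0  stable
  step 3. node 2  ⊔preds=⊤  new=⊤  old=⊥  +wl: 
  step 4. node 3  ⊔preds=0  new=0  old=⊥  +wl: 
  step 5. node 4  ⊔preds=0  new=⊤  old=−  +wl: 0
  step 6. node 5  ⊔preds=0  new=0  stable
  step 7. node 0  ⊔preds=⊤  new=⊤  stable

Least fixpoint reached:
  node 0: ⊤
  node 1: 0
  node 2: ⊤
  node 3: 0
  node 4: ⊤
  node 5: 0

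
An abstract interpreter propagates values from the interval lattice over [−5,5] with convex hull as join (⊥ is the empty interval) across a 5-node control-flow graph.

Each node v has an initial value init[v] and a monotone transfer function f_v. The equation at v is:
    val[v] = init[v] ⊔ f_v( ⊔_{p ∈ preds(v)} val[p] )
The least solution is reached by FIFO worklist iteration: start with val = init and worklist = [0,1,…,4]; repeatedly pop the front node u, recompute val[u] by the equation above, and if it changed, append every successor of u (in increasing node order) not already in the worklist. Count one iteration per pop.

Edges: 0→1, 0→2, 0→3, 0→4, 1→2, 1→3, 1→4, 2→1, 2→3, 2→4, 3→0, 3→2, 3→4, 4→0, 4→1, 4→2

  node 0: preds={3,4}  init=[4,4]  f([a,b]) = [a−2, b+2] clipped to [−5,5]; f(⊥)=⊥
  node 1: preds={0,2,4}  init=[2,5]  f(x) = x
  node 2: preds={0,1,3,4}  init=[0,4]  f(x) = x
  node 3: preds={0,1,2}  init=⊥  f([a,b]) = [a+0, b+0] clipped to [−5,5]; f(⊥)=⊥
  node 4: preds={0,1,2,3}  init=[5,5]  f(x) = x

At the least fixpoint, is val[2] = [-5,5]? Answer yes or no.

yes

Trace (26 dequeues):
  [1] u=0 | in [5,5] | out [3,5] | prev [4,4] | push {}
  [2] u=1 | in [0,5] | out [0,5] | prev [2,5] | push {}
  [3] u=2 | in [0,5] | out [0,5] | prev [0,4] | push {1}
  [4] u=3 | in [0,5] | out [0,5] | prev ⊥ | push {0,2}
  [5] u=4 | in [0,5] | out [0,5] | prev [5,5] | push {}
  [6] u=1 | in [0,5] | out [0,5] | ==
  [7] u=0 | in [0,5] | out [-2,5] | prev [3,5] | push {1,3,4}
  [8] u=2 | in [-2,5] | out [-2,5] | prev [0,5] | push {}
  [9] u=1 | in [-2,5] | out [-2,5] | prev [0,5] | push {2}
  [10] u=3 | in [-2,5] | out [-2,5] | prev [0,5] | push {0}
  [11] u=4 | in [-2,5] | out [-2,5] | prev [0,5] | push {1}
  [12] u=2 | in [-2,5] | out [-2,5] | ==
  [13] u=0 | in [-2,5] | out [-4,5] | prev [-2,5] | push {2,3,4}
  [14] u=1 | in [-4,5] | out [-4,5] | prev [-2,5] | push {}
  [15] u=2 | in [-4,5] | out [-4,5] | prev [-2,5] | push {1}
  [16] u=3 | in [-4,5] | out [-4,5] | prev [-2,5] | push {0,2}
  [17] u=4 | in [-4,5] | out [-4,5] | prev [-2,5] | push {}
  [18] u=1 | in [-4,5] | out [-4,5] | ==
  [19] u=0 | in [-4,5] | out [-5,5] | prev [-4,5] | push {1,3,4}
  [20] u=2 | in [-5,5] | out [-5,5] | prev [-4,5] | push {}
  [21] u=1 | in [-5,5] | out [-5,5] | prev [-4,5] | push {2}
  [22] u=3 | in [-5,5] | out [-5,5] | prev [-4,5] | push {0}
  [23] u=4 | in [-5,5] | out [-5,5] | prev [-4,5] | push {1}
  [24] u=2 | in [-5,5] | out [-5,5] | ==
  [25] u=0 | in [-5,5] | out [-5,5] | ==
  [26] u=1 | in [-5,5] | out [-5,5] | ==

Converged values:
  [0] [-5,5]
  [1] [-5,5]
  [2] [-5,5]
  [3] [-5,5]
  [4] [-5,5]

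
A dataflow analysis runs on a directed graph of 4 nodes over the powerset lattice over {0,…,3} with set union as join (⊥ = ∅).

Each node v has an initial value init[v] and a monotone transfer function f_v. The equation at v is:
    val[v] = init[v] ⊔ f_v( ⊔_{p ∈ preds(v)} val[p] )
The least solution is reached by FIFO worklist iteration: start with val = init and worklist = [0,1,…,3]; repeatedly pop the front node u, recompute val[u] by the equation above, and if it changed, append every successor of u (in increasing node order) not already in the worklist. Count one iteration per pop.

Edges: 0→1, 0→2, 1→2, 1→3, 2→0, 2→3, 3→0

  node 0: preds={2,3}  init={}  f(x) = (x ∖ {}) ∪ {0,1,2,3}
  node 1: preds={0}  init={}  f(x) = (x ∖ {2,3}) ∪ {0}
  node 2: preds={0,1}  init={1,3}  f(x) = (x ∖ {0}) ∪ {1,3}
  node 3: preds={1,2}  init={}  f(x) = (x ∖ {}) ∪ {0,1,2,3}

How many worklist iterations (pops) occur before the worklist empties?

Iteration log — 5 steps:
  step 1. node 0  ⊔preds={1,3}  new={0,1,2,3}  old={}  +wl: 
  step 2. node 1  ⊔preds={0,1,2,3}  new={0,1}  old={}  +wl: 
  step 3. node 2  ⊔preds={0,1,2,3}  new={1,2,3}  old={1,3}  +wl: 0
  step 4. node 3  ⊔preds={0,1,2,3}  new={0,1,2,3}  old={}  +wl: 
  step 5. node 0  ⊔preds={0,1,2,3}  new={0,1,2,3}  stable

Least fixpoint reached:
  node 0: {0,1,2,3}
  node 1: {0,1}
  node 2: {1,2,3}
  node 3: {0,1,2,3}

5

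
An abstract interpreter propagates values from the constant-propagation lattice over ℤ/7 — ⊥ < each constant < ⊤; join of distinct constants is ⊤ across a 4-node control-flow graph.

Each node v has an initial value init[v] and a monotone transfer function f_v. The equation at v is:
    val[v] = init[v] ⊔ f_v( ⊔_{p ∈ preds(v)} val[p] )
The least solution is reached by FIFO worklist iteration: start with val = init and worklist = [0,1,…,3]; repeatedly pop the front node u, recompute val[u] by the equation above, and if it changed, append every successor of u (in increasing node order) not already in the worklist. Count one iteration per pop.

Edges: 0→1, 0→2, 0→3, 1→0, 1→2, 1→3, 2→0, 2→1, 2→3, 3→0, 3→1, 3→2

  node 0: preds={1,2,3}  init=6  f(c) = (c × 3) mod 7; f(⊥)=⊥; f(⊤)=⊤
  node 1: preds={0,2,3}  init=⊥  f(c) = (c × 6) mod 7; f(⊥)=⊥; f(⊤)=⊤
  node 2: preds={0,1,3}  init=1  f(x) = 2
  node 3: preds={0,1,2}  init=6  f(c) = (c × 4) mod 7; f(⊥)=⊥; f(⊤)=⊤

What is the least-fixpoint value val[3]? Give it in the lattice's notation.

Iteration log — 7 steps:
  step 1. node 0  ⊔preds=⊤  new=⊤  old=6  +wl: 
  step 2. node 1  ⊔preds=⊤  new=⊤  old=⊥  +wl: 0
  step 3. node 2  ⊔preds=⊤  new=⊤  old=1  +wl: 1
  step 4. node 3  ⊔preds=⊤  new=⊤  old=6  +wl: 2
  step 5. node 0  ⊔preds=⊤  new=⊤  stable
  step 6. node 1  ⊔preds=⊤  new=⊤  stable
  step 7. node 2  ⊔preds=⊤  new=⊤  stable

Least fixpoint reached:
  node 0: ⊤
  node 1: ⊤
  node 2: ⊤
  node 3: ⊤

⊤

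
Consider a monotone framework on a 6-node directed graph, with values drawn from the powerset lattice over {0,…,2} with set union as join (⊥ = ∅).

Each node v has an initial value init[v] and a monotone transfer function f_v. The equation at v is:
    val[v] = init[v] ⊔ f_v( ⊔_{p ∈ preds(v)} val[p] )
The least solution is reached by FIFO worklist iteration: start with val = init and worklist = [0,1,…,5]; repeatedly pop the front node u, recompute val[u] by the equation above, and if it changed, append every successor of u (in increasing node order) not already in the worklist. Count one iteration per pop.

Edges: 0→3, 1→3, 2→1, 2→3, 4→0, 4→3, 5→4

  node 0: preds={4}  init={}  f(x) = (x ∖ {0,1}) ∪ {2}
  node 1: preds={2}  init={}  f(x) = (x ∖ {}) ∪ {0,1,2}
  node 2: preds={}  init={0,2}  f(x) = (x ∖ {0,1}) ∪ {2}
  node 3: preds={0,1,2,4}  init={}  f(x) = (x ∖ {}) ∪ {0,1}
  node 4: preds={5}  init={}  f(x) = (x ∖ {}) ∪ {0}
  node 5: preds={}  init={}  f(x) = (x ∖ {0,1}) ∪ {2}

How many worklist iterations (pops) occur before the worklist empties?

11

Trace (11 dequeues):
  [1] u=0 | in {} | out {2} | prev {} | push {}
  [2] u=1 | in {0,2} | out {0,1,2} | prev {} | push {}
  [3] u=2 | in {} | out {0,2} | ==
  [4] u=3 | in {0,1,2} | out {0,1,2} | prev {} | push {}
  [5] u=4 | in {} | out {0} | prev {} | push {0,3}
  [6] u=5 | in {} | out {2} | prev {} | push {4}
  [7] u=0 | in {0} | out {2} | ==
  [8] u=3 | in {0,1,2} | out {0,1,2} | ==
  [9] u=4 | in {2} | out {0,2} | prev {0} | push {0,3}
  [10] u=0 | in {0,2} | out {2} | ==
  [11] u=3 | in {0,1,2} | out {0,1,2} | ==

Converged values:
  [0] {2}
  [1] {0,1,2}
  [2] {0,2}
  [3] {0,1,2}
  [4] {0,2}
  [5] {2}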